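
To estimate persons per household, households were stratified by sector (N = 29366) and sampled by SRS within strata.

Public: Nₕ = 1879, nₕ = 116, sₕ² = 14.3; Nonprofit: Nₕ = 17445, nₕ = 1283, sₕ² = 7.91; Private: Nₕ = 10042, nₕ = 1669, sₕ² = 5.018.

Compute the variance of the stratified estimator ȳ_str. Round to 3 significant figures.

0.00278

Var(ȳ_str) = Σₕ Wₕ²(1 − fₕ)sₕ²/nₕ with Wₕ = Nₕ/N, N = 29366.
Public: Wₕ = 0.06398556; term = 0.06398556²·(1 − 0.06173497)·14.3/116 = 4.7355187 × 10^-4.
Nonprofit: Wₕ = 0.59405435; term = 0.59405435²·(1 − 0.07354543)·7.91/1283 = 0.0020157019.
Private: Wₕ = 0.34196009; term = 0.34196009²·(1 − 0.16620195)·5.018/1669 = 2.931474 × 10^-4.
Sum = 0.0027824012.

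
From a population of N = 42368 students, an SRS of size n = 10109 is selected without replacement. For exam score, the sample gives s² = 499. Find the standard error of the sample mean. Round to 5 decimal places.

0.19387

Under SRS without replacement, Var(ȳ) = (1 − f)·s²/n with f = n/N = 10109/42368 = 0.23859989.
Var(ȳ) = (1 − 0.23859989)·499/10109 = 0.76140011·0.049361955 = 0.037584198.
SE(ȳ) = √(0.037584198) = 0.19387.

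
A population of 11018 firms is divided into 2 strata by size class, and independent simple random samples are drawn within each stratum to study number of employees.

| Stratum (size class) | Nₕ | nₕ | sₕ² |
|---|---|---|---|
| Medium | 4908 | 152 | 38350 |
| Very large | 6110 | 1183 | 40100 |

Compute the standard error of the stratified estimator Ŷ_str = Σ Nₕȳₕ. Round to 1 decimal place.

83125.2

Var(Ŷ_str) = Σₕ Nₕ²(1 − fₕ)sₕ²/nₕ.
Medium: 4908²·(1 − 152/4908)·38350/152 = 5.8893611 × 10^9.
Very large: 6110²·(1 − 1183/6110)·40100/1183 = 1.0204304 × 10^9.
Sum = 6.9097915 × 10^9.
SE = √(6.9097915 × 10^9) = 83125.2.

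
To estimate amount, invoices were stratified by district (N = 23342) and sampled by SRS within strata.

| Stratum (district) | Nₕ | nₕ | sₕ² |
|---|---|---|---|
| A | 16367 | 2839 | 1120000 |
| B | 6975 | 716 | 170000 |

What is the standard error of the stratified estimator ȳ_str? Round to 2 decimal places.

Var(ȳ_str) = Σₕ Wₕ²(1 − fₕ)sₕ²/nₕ with Wₕ = Nₕ/N, N = 23342.
A: Wₕ = 0.70118242; term = 0.70118242²·(1 − 0.17345879)·1120000/2839 = 160.31685.
B: Wₕ = 0.29881758; term = 0.29881758²·(1 − 0.10265233)·170000/716 = 19.024311.
Sum = 179.34116.
SE = √(179.34116) = 13.39.

13.39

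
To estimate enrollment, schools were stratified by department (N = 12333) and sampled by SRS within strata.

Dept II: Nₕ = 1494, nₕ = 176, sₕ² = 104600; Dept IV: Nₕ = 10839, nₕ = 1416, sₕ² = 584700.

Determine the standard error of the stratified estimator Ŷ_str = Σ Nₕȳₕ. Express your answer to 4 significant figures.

208200

Var(Ŷ_str) = Σₕ Nₕ²(1 − fₕ)sₕ²/nₕ.
Dept II: 1494²·(1 − 176/1494)·104600/176 = 1.1702672 × 10^9.
Dept IV: 10839²·(1 − 1416/10839)·584700/1416 = 4.2174335 × 10^10.
Sum = 4.3344602 × 10^10.
SE = √(4.3344602 × 10^10) = 208200.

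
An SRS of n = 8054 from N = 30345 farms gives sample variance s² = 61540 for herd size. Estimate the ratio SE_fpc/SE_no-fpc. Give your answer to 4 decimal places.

0.8571

f = n/N = 8054/30345 = 0.26541440.
SE_no-fpc = √(s²/n) = 2.7642221; SE_fpc = √((1−f)s²/n) = 2.3691586.
Ratio = √(1−f) = 0.85707969.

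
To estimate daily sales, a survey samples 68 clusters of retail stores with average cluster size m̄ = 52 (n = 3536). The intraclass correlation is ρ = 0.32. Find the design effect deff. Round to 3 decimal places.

deff = 1 + (52 − 1)·0.32 = 1 + 16.32 = 17.32.

17.320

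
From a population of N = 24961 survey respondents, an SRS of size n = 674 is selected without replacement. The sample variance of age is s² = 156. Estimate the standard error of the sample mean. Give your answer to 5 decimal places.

Under SRS without replacement, Var(ȳ) = (1 − f)·s²/n with f = n/N = 674/24961 = 0.02700212.
Var(ȳ) = (1 − 0.02700212)·156/674 = 0.97299788·0.23145401 = 0.22520426.
SE(ȳ) = √(0.22520426) = 0.47456.

0.47456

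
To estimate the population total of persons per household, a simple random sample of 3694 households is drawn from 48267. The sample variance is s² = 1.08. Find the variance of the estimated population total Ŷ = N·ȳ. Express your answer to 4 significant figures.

629000

Var(Ŷ) = N²·Var(ȳ) = N²·(1 − n/N)·s²/n.
f = 3694/48267 = 0.07653262; Var(ȳ) = 0.92346738·1.08/3694 = 2.6999046 × 10^-4.
Var(Ŷ) = 48267² · (2.6999046 × 10^-4) = 628997.66.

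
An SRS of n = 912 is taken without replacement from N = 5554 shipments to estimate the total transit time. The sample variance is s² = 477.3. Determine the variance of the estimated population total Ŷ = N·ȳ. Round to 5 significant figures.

1.3493 × 10^7

Var(Ŷ) = N²·Var(ȳ) = N²·(1 − n/N)·s²/n.
f = 912/5554 = 0.16420598; Var(ȳ) = 0.83579402·477.3/912 = 0.4374172.
Var(Ŷ) = 5554² · 0.4374172 = 1.3492972 × 10^7.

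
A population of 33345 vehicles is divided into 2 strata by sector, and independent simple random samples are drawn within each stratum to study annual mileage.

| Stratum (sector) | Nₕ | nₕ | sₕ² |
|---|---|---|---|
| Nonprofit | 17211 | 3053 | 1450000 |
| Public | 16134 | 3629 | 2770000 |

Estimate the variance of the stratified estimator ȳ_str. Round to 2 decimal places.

242.59

Var(ȳ_str) = Σₕ Wₕ²(1 − fₕ)sₕ²/nₕ with Wₕ = Nₕ/N, N = 33345.
Nonprofit: Wₕ = 0.51614935; term = 0.51614935²·(1 − 0.17738656)·1450000/3053 = 104.08491.
Public: Wₕ = 0.48385065; term = 0.48385065²·(1 − 0.22492872)·2770000/3629 = 138.50234.
Sum = 242.58725.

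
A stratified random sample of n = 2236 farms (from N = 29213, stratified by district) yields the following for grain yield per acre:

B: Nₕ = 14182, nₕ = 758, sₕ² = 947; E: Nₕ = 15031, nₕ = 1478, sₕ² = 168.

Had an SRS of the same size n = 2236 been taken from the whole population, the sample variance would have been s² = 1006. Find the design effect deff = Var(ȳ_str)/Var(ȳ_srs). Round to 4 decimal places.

Var(ȳ_str) = Σ Wₕ²(1−fₕ)sₕ²/nₕ with Wₕ = Nₕ/29213:
  B: (14182/29213)²·(1−758/14182)·947/758 = 0.278707
  E: (15031/29213)²·(1−1478/15031)·168/1478 = 0.027133502
  → Var(ȳ_str) = 0.3058405.
Var(ȳ_srs) = (1 − 2236/29213)·1006/2236 = 0.41547383.
deff = 0.3058405 / 0.41547383 = 0.7361.

0.7361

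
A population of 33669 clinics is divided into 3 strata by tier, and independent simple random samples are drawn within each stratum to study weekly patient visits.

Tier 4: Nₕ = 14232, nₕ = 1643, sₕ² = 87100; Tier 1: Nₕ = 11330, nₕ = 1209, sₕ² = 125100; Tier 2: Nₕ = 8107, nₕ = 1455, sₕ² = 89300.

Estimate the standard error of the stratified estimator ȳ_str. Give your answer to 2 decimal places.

4.67

Var(ȳ_str) = Σₕ Wₕ²(1 − fₕ)sₕ²/nₕ with Wₕ = Nₕ/N, N = 33669.
Tier 4: Wₕ = 0.42270338; term = 0.42270338²·(1 − 0.11544407)·87100/1643 = 8.3787132.
Tier 1: Wₕ = 0.33651133; term = 0.33651133²·(1 − 0.10670786)·125100/1209 = 10.467041.
Tier 2: Wₕ = 0.24078529; term = 0.24078529²·(1 − 0.17947453)·89300/1455 = 2.9197149.
Sum = 21.765469.
SE = √(21.765469) = 4.67.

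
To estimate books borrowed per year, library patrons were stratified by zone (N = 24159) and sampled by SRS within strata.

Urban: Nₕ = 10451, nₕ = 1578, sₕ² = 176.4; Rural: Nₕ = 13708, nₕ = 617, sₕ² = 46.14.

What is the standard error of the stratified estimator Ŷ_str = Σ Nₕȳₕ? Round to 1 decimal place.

4877.1

Var(Ŷ_str) = Σₕ Nₕ²(1 − fₕ)sₕ²/nₕ.
Urban: 10451²·(1 − 1578/10451)·176.4/1578 = 1.0366208 × 10^7.
Rural: 13708²·(1 − 617/13708)·46.14/617 = 1.3419593 × 10^7.
Sum = 2.3785801 × 10^7.
SE = √(2.3785801 × 10^7) = 4877.1.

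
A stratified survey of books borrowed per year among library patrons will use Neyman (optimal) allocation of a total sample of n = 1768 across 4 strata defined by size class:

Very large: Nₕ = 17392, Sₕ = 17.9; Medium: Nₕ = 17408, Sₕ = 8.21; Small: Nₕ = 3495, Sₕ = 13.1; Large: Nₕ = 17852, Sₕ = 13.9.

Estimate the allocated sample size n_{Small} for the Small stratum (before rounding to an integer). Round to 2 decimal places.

108.19

Neyman allocation: nₕ = n·NₕSₕ / Σⱼ NⱼSⱼ.
Σ NⱼSⱼ = 17392·17.9 + 17408·8.21 + 3495·13.1 + 17852·13.9 = 748163.78.
n_{Small} = 1768·3495·13.1 / 748163.78 = 108.19.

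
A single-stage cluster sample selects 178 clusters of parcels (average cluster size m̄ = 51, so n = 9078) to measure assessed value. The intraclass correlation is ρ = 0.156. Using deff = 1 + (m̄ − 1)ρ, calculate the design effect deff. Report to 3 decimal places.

8.800

deff = 1 + (51 − 1)·0.156 = 1 + 7.8 = 8.8.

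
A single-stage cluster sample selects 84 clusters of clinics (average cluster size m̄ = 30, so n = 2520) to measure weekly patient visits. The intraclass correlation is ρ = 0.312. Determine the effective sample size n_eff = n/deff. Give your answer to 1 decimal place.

250.8

deff = 1 + (30 − 1)·0.312 = 1 + 9.048 = 10.048.
n_eff = 2520 / 10.048 = 250.8.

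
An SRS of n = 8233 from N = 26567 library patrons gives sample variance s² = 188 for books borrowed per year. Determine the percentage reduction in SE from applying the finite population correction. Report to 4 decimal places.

f = n/N = 8233/26567 = 0.30989574.
SE_no-fpc = √(s²/n) = 0.15111232; SE_fpc = √((1−f)s²/n) = 0.1255328.
Ratio = √(1−f) = 0.83072514. Reduction = 100·(1 − 0.83072514) = 16.9275%.

16.9275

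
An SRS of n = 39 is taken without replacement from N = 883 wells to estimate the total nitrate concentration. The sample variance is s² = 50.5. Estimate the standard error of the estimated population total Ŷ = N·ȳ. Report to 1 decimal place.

Var(Ŷ) = N²·Var(ȳ) = N²·(1 − n/N)·s²/n.
f = 39/883 = 0.04416761; Var(ȳ) = 0.95583239·50.5/39 = 1.2376804.
Var(Ŷ) = 883² · 1.2376804 = 965005.79.
SE(Ŷ) = √(965005.79) = 982.3.

982.3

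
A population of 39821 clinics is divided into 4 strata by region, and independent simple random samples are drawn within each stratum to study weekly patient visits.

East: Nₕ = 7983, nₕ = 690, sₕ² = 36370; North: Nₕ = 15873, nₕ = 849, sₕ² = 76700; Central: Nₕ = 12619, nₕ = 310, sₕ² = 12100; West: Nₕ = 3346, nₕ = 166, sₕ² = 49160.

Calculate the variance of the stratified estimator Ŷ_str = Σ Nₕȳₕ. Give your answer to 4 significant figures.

3.383 × 10^10

Var(Ŷ_str) = Σₕ Nₕ²(1 − fₕ)sₕ²/nₕ.
East: 7983²·(1 − 690/7983)·36370/690 = 3.0687856 × 10^9.
North: 15873²·(1 − 849/15873)·76700/849 = 2.1544294 × 10^10.
Central: 12619²·(1 − 310/12619)·12100/310 = 6.0627741 × 10^9.
West: 3346²·(1 − 166/3346)·49160/166 = 3.1510612 × 10^9.
Sum = 3.3826915 × 10^10.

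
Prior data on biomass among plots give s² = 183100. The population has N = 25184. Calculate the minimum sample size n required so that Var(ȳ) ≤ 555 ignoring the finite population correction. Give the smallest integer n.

Without fpc, n₀ = s²/D = 183100/555 = 329.9099.
Rounding up, n = 330.

330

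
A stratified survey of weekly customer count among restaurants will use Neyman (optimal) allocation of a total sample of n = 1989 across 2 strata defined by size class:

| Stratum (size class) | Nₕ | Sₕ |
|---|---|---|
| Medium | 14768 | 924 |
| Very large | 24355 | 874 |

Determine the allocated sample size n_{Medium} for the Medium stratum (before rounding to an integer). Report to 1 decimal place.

777.0

Neyman allocation: nₕ = n·NₕSₕ / Σⱼ NⱼSⱼ.
Σ NⱼSⱼ = 14768·924 + 24355·874 = 3.4931902 × 10^7.
n_{Medium} = 1989·14768·924 / (3.4931902 × 10^7) = 777.0.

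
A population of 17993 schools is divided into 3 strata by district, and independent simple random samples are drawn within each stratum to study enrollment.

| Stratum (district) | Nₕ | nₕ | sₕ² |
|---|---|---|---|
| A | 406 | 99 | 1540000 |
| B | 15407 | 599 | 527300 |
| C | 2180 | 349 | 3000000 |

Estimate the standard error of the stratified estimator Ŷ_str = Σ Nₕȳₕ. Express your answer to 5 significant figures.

Var(Ŷ_str) = Σₕ Nₕ²(1 − fₕ)sₕ²/nₕ.
A: 406²·(1 − 99/406)·1540000/99 = 1.9388756 × 10^9.
B: 15407²·(1 − 599/15407)·527300/599 = 2.0083779 × 10^11.
C: 2180²·(1 − 349/2180)·3000000/349 = 3.4311576 × 10^10.
Sum = 2.3708824 × 10^11.
SE = √(2.3708824 × 10^11) = 486920.

486920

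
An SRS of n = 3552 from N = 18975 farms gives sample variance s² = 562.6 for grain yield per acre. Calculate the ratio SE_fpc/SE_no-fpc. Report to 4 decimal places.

f = n/N = 3552/18975 = 0.18719368.
SE_no-fpc = √(s²/n) = 0.39798196; SE_fpc = √((1−f)s²/n) = 0.35880371.
Ratio = √(1−f) = 0.90155772.

0.9016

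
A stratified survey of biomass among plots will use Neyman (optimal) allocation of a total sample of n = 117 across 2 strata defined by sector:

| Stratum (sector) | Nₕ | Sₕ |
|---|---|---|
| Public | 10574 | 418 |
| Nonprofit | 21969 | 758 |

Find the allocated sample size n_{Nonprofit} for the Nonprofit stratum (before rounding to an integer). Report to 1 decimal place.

92.5

Neyman allocation: nₕ = n·NₕSₕ / Σⱼ NⱼSⱼ.
Σ NⱼSⱼ = 10574·418 + 21969·758 = 2.1072434 × 10^7.
n_{Nonprofit} = 117·21969·758 / (2.1072434 × 10^7) = 92.5.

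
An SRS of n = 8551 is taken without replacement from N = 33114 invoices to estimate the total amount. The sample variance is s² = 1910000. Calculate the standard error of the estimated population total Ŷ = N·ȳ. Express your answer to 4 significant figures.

Var(Ŷ) = N²·Var(ȳ) = N²·(1 − n/N)·s²/n.
f = 8551/33114 = 0.25822915; Var(ȳ) = 0.74177085·1910000/8551 = 165.68616.
Var(Ŷ) = 33114² · 165.68616 = 1.81681 × 10^11.
SE(Ŷ) = √(1.81681 × 10^11) = 426200.

426200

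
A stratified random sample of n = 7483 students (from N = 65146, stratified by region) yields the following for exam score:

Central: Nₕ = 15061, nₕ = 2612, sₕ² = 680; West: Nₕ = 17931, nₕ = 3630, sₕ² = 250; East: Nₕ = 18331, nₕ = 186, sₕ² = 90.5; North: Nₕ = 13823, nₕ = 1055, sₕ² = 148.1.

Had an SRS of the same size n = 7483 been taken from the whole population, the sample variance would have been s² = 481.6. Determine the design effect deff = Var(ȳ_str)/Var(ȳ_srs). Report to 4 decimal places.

1.0468

Var(ȳ_str) = Σ Wₕ²(1−fₕ)sₕ²/nₕ with Wₕ = Nₕ/65146:
  Central: (15061/65146)²·(1−2612/15061)·680/2612 = 0.011501342
  West: (17931/65146)²·(1−3630/17931)·250/3630 = 0.0041612977
  East: (18331/65146)²·(1−186/18331)·90.5/186 = 0.0381332
  North: (13823/65146)²·(1−1055/13823)·148.1/1055 = 0.0058378411
  → Var(ȳ_str) = 0.059633681.
Var(ȳ_srs) = (1 − 7483/65146)·481.6/7483 = 0.056966588.
deff = 0.059633681 / 0.056966588 = 1.0468.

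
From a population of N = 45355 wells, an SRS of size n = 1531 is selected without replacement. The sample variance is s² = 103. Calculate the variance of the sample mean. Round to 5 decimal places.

0.06501

Under SRS without replacement, Var(ȳ) = (1 − f)·s²/n with f = n/N = 1531/45355 = 0.03375593.
Var(ȳ) = (1 − 0.03375593)·103/1531 = 0.96624407·0.06727629 = 0.065005317.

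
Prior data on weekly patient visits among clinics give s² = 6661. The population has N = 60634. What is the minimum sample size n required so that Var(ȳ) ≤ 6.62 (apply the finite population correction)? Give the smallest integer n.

990

Without fpc, n₀ = s²/D = 6661/6.62 = 1006.1934.
With fpc, (1 − n/N)·s²/n ≤ D requires n ≥ n₀/(1 + n₀/N) = 1006.1934/(1 + 1006.1934/60634) = 989.7686.
Rounding up, n = 990.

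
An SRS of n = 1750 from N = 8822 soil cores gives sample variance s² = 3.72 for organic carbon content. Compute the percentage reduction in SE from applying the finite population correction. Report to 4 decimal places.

f = n/N = 1750/8822 = 0.19836772.
SE_no-fpc = √(s²/n) = 0.046105469; SE_fpc = √((1−f)s²/n) = 0.041280034.
Ratio = √(1−f) = 0.89533920. Reduction = 100·(1 − 0.89533920) = 10.4661%.

10.4661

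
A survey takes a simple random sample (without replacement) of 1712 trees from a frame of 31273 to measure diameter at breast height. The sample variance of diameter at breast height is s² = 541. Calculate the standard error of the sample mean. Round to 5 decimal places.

Under SRS without replacement, Var(ȳ) = (1 − f)·s²/n with f = n/N = 1712/31273 = 0.05474371.
Var(ȳ) = (1 − 0.05474371)·541/1712 = 0.94525629·0.31600467 = 0.29870541.
SE(ȳ) = √(0.29870541) = 0.54654.

0.54654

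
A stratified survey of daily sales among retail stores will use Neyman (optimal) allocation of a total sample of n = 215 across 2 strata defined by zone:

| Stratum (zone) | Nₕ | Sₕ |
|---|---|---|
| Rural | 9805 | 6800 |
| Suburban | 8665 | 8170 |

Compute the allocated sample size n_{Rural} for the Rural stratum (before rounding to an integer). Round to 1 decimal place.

104.3

Neyman allocation: nₕ = n·NₕSₕ / Σⱼ NⱼSⱼ.
Σ NⱼSⱼ = 9805·6800 + 8665·8170 = 1.3746705 × 10^8.
n_{Rural} = 215·9805·6800 / (1.3746705 × 10^8) = 104.3.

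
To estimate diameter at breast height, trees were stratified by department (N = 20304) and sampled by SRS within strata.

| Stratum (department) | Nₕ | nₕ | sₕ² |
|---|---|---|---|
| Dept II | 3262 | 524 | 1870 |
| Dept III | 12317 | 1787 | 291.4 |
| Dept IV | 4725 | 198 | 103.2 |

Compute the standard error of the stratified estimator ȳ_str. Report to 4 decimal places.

0.3945

Var(ȳ_str) = Σₕ Wₕ²(1 − fₕ)sₕ²/nₕ with Wₕ = Nₕ/N, N = 20304.
Dept II: Wₕ = 0.16065800; term = 0.16065800²·(1 − 0.16063765)·1870/524 = 0.077315134.
Dept III: Wₕ = 0.60662924; term = 0.60662924²·(1 − 0.14508403)·291.4/1787 = 0.051302095.
Dept IV: Wₕ = 0.23271277; term = 0.23271277²·(1 − 0.04190476)·103.2/198 = 0.027043544.
Sum = 0.15566077.
SE = √(0.15566077) = 0.3945.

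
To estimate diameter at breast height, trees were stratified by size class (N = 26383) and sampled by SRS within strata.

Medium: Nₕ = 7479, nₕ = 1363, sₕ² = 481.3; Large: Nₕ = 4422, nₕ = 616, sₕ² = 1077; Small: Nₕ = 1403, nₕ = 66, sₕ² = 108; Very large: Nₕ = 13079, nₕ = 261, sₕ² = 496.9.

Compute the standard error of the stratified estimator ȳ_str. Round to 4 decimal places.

0.7269

Var(ȳ_str) = Σₕ Wₕ²(1 − fₕ)sₕ²/nₕ with Wₕ = Nₕ/N, N = 26383.
Medium: Wₕ = 0.28347800; term = 0.28347800²·(1 − 0.18224362)·481.3/1363 = 0.023205058.
Large: Wₕ = 0.16760793; term = 0.16760793²·(1 − 0.13930348)·1077/616 = 0.042274079.
Small: Wₕ = 0.05317818; term = 0.05317818²·(1 − 0.04704205)·108/66 = 0.0044098168.
Very large: Wₕ = 0.49573589; term = 0.49573589²·(1 − 0.01995565)·496.9/261 = 0.45853759.
Sum = 0.52842654.
SE = √(0.52842654) = 0.7269.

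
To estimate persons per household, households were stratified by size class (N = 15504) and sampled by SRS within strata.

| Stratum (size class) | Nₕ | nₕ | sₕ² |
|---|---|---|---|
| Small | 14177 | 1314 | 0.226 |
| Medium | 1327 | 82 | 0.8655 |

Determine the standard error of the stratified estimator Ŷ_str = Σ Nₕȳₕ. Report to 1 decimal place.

220.9

Var(Ŷ_str) = Σₕ Nₕ²(1 − fₕ)sₕ²/nₕ.
Small: 14177²·(1 − 1314/14177)·0.226/1314 = 31364.595.
Medium: 1327²·(1 − 82/1327)·0.8655/82 = 17437.872.
Sum = 48802.467.
SE = √(48802.467) = 220.9.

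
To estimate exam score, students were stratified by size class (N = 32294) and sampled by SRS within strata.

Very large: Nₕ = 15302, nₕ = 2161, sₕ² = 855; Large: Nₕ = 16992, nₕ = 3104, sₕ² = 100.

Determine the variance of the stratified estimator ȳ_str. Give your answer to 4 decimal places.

0.0836

Var(ȳ_str) = Σₕ Wₕ²(1 − fₕ)sₕ²/nₕ with Wₕ = Nₕ/N, N = 32294.
Very large: Wₕ = 0.47383415; term = 0.47383415²·(1 − 0.14122337)·855/2161 = 0.076285901.
Large: Wₕ = 0.52616585; term = 0.52616585²·(1 − 0.18267420)·100/3104 = 0.0072898537.
Sum = 0.083575755.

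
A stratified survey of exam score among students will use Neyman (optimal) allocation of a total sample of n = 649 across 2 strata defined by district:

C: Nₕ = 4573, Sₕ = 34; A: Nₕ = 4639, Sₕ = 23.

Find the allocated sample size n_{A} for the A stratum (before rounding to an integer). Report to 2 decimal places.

264.12

Neyman allocation: nₕ = n·NₕSₕ / Σⱼ NⱼSⱼ.
Σ NⱼSⱼ = 4573·34 + 4639·23 = 262179.
n_{A} = 649·4639·23 / 262179 = 264.12.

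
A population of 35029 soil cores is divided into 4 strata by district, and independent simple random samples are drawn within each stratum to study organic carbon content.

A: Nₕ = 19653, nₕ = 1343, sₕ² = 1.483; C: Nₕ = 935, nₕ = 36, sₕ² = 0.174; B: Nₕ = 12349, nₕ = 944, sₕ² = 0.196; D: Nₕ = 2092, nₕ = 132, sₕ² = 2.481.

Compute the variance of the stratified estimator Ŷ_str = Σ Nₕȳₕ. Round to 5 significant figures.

Var(Ŷ_str) = Σₕ Nₕ²(1 − fₕ)sₕ²/nₕ.
A: 19653²·(1 − 1343/19653)·1.483/1343 = 397358.34.
C: 935²·(1 − 36/935)·0.174/36 = 4062.7308.
B: 12349²·(1 − 944/12349)·0.196/944 = 29242.275.
D: 2092²·(1 − 132/2092)·2.481/132 = 77067.378.
Sum = 507730.72.

507730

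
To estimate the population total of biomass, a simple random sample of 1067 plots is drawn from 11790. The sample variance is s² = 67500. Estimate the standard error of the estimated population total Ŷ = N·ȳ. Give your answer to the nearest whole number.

Var(Ŷ) = N²·Var(ȳ) = N²·(1 − n/N)·s²/n.
f = 1067/11790 = 0.09050042; Var(ȳ) = 0.90949958·67500/1067 = 57.53629.
Var(Ŷ) = 11790² · 57.53629 = 7.9977802 × 10^9.
SE(Ŷ) = √(7.9977802 × 10^9) = 89430.

89430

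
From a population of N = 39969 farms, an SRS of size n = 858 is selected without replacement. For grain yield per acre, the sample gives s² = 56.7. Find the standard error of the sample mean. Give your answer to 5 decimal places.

Under SRS without replacement, Var(ȳ) = (1 − f)·s²/n with f = n/N = 858/39969 = 0.02146664.
Var(ȳ) = (1 − 0.02146664)·56.7/858 = 0.97853336·0.066083916 = 0.064665317.
SE(ȳ) = √(0.064665317) = 0.25429.

0.25429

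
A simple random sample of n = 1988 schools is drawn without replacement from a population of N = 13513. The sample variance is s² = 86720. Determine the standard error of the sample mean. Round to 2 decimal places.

6.10

Under SRS without replacement, Var(ȳ) = (1 − f)·s²/n with f = n/N = 1988/13513 = 0.14711759.
Var(ȳ) = (1 − 0.14711759)·86720/1988 = 0.85288241·43.62173 = 37.204207.
SE(ȳ) = √(37.204207) = 6.10.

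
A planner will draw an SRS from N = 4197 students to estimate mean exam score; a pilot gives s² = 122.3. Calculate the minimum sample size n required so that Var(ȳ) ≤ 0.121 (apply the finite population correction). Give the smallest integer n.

815

Without fpc, n₀ = s²/D = 122.3/0.121 = 1010.7438.
With fpc, (1 − n/N)·s²/n ≤ D requires n ≥ n₀/(1 + n₀/N) = 1010.7438/(1 + 1010.7438/4197) = 814.5738.
Rounding up, n = 815.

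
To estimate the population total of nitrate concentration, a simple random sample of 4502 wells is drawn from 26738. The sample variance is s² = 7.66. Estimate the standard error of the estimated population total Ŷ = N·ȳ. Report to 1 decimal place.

1005.8

Var(Ŷ) = N²·Var(ȳ) = N²·(1 − n/N)·s²/n.
f = 4502/26738 = 0.16837460; Var(ȳ) = 0.83162540·7.66/4502 = 0.0014149824.
Var(Ŷ) = 26738² · 0.0014149824 = 1.0116001 × 10^6.
SE(Ŷ) = √(1.0116001 × 10^6) = 1005.8.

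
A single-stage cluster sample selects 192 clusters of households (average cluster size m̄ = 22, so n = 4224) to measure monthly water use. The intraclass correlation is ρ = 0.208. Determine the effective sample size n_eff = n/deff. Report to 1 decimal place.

deff = 1 + (22 − 1)·0.208 = 1 + 4.368 = 5.368.
n_eff = 4224 / 5.368 = 786.9.

786.9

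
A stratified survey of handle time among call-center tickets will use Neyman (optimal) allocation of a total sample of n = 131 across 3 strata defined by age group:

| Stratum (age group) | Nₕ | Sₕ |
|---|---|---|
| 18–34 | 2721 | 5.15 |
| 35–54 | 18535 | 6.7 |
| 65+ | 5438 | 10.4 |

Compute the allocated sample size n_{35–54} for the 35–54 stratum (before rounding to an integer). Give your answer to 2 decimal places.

Neyman allocation: nₕ = n·NₕSₕ / Σⱼ NⱼSⱼ.
Σ NⱼSⱼ = 2721·5.15 + 18535·6.7 + 5438·10.4 = 194752.85.
n_{35–54} = 131·18535·6.7 / 194752.85 = 83.53.

83.53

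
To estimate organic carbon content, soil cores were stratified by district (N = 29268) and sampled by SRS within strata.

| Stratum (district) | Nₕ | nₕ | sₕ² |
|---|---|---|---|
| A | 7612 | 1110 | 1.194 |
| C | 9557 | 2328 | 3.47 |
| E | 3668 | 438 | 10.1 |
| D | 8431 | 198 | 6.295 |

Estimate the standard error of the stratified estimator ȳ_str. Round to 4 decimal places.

0.0555

Var(ȳ_str) = Σₕ Wₕ²(1 − fₕ)sₕ²/nₕ with Wₕ = Nₕ/N, N = 29268.
A: Wₕ = 0.26007927; term = 0.26007927²·(1 − 0.14582239)·1.194/1110 = 6.2149981 × 10^-5.
C: Wₕ = 0.32653410; term = 0.32653410²·(1 − 0.24359109)·3.47/2328 = 1.2021543 × 10^-4.
E: Wₕ = 0.12532459; term = 0.12532459²·(1 − 0.11941112)·10.1/438 = 3.1892827 × 10^-4.
D: Wₕ = 0.28806205; term = 0.28806205²·(1 − 0.02348476)·6.295/198 = 0.0025762123.
Sum = 0.003077506.
SE = √(0.003077506) = 0.0555.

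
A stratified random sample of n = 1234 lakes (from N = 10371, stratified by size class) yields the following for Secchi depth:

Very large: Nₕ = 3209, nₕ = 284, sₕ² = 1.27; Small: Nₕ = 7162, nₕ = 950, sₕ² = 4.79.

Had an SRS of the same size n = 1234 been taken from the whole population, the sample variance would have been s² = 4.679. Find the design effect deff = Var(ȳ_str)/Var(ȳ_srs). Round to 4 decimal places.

0.7412

Var(ȳ_str) = Σ Wₕ²(1−fₕ)sₕ²/nₕ with Wₕ = Nₕ/10371:
  Very large: (3209/10371)²·(1−284/3209)·1.27/284 = 3.9024711 × 10^-4
  Small: (7162/10371)²·(1−950/7162)·4.79/950 = 0.0020856259
  → Var(ȳ_str) = 0.002475873.
Var(ȳ_srs) = (1 − 1234/10371)·4.679/1234 = 0.0033405723.
deff = 0.002475873 / 0.0033405723 = 0.7412.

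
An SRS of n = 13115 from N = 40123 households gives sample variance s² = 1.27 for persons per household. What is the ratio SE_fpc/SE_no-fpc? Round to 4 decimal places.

0.8204

f = n/N = 13115/40123 = 0.32686988.
SE_no-fpc = √(s²/n) = 0.0098405124; SE_fpc = √((1−f)s²/n) = 0.0080736.
Ratio = √(1−f) = 0.82044508.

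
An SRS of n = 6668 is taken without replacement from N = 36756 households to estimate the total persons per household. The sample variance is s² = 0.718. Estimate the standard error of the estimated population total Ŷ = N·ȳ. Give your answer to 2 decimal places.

345.08

Var(Ŷ) = N²·Var(ȳ) = N²·(1 − n/N)·s²/n.
f = 6668/36756 = 0.18141256; Var(ȳ) = 0.81858744·0.718/6668 = 8.8144239 × 10^-5.
Var(Ŷ) = 36756² · (8.8144239 × 10^-5) = 119083.18.
SE(Ŷ) = √(119083.18) = 345.08.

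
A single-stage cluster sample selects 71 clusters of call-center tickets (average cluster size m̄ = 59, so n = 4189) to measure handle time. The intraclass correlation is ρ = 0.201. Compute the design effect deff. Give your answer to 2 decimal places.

deff = 1 + (59 − 1)·0.201 = 1 + 11.658 = 12.658.

12.66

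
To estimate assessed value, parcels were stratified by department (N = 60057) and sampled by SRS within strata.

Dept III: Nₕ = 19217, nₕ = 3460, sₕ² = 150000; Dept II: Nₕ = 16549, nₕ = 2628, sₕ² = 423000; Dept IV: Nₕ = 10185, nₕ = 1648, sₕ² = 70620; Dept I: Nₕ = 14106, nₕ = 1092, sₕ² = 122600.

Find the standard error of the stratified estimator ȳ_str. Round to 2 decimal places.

4.55

Var(ȳ_str) = Σₕ Wₕ²(1 − fₕ)sₕ²/nₕ with Wₕ = Nₕ/N, N = 60057.
Dept III: Wₕ = 0.31997935; term = 0.31997935²·(1 − 0.18004892)·150000/3460 = 3.6395444.
Dept II: Wₕ = 0.27555489; term = 0.27555489²·(1 − 0.15880114)·423000/2628 = 10.280871.
Dept IV: Wₕ = 0.16958889; term = 0.16958889²·(1 − 0.16180658)·70620/1648 = 1.033022.
Dept I: Wₕ = 0.23487687; term = 0.23487687²·(1 − 0.07741387)·122600/1092 = 5.7141975.
Sum = 20.667635.
SE = √(20.667635) = 4.55.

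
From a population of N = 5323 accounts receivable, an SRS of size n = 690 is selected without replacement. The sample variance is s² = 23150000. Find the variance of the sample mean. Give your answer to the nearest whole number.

29202

Under SRS without replacement, Var(ȳ) = (1 − f)·s²/n with f = n/N = 690/5323 = 0.12962615.
Var(ȳ) = (1 − 0.12962615)·23150000/690 = 0.87037385·33550.725 = 29201.673.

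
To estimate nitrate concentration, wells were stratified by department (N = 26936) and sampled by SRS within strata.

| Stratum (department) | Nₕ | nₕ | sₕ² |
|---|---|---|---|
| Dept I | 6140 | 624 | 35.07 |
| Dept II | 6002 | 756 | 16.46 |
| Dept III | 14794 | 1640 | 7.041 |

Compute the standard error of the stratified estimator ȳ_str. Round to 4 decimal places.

Var(ȳ_str) = Σₕ Wₕ²(1 − fₕ)sₕ²/nₕ with Wₕ = Nₕ/N, N = 26936.
Dept I: Wₕ = 0.22794773; term = 0.22794773²·(1 − 0.10162866)·35.07/624 = 0.002623479.
Dept II: Wₕ = 0.22282447; term = 0.22282447²·(1 − 0.12595801)·16.46/756 = 9.4485705 × 10^-4.
Dept III: Wₕ = 0.54922780; term = 0.54922780²·(1 − 0.11085575)·7.041/1640 = 0.0011515101.
Sum = 0.0047198462.
SE = √(0.0047198462) = 0.0687.

0.0687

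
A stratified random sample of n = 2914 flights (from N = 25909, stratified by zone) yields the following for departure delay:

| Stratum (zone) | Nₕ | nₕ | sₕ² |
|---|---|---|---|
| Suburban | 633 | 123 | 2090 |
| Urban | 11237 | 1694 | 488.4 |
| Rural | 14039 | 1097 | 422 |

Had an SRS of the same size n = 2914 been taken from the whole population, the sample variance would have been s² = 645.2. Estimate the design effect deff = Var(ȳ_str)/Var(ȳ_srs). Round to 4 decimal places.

0.8058

Var(ȳ_str) = Σ Wₕ²(1−fₕ)sₕ²/nₕ with Wₕ = Nₕ/25909:
  Suburban: (633/25909)²·(1−123/633)·2090/123 = 0.0081717253
  Urban: (11237/25909)²·(1−1694/11237)·488.4/1694 = 0.046057064
  Rural: (14039/25909)²·(1−1097/14039)·422/1097 = 0.1041219
  → Var(ȳ_str) = 0.15835069.
Var(ȳ_srs) = (1 − 2914/25909)·645.2/2914 = 0.19651132.
deff = 0.15835069 / 0.19651132 = 0.8058.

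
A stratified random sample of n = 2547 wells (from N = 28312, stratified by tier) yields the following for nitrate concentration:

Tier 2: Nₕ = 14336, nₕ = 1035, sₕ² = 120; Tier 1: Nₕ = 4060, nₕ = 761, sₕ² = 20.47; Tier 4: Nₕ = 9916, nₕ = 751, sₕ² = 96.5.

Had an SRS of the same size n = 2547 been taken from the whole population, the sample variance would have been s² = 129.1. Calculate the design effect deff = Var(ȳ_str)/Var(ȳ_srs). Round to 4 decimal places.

0.9235

Var(ȳ_str) = Σ Wₕ²(1−fₕ)sₕ²/nₕ with Wₕ = Nₕ/28312:
  Tier 2: (14336/28312)²·(1−1035/14336)·120/1035 = 0.027581132
  Tier 1: (4060/28312)²·(1−761/4060)·20.47/761 = 4.4946972 × 10^-4
  Tier 4: (9916/28312)²·(1−751/9916)·96.5/751 = 0.014568514
  → Var(ȳ_str) = 0.042599116.
Var(ȳ_srs) = (1 − 2547/28312)·129.1/2547 = 0.046127179.
deff = 0.042599116 / 0.046127179 = 0.9235.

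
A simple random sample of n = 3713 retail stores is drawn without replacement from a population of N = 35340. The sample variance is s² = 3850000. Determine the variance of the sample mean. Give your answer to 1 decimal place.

928.0

Under SRS without replacement, Var(ȳ) = (1 − f)·s²/n with f = n/N = 3713/35340 = 0.10506508.
Var(ȳ) = (1 − 0.10506508)·3850000/3713 = 0.89493492·1036.8974 = 927.95568.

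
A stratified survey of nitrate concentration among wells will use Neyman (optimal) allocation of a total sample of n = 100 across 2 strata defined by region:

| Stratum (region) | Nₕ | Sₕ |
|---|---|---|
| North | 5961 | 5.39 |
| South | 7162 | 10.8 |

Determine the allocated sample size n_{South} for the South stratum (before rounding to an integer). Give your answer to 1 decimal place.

Neyman allocation: nₕ = n·NₕSₕ / Σⱼ NⱼSⱼ.
Σ NⱼSⱼ = 5961·5.39 + 7162·10.8 = 109479.39.
n_{South} = 100·7162·10.8 / 109479.39 = 70.7.

70.7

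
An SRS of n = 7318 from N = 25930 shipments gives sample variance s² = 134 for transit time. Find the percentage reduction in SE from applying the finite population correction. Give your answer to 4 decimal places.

f = n/N = 7318/25930 = 0.28222137.
SE_no-fpc = √(s²/n) = 0.1353182; SE_fpc = √((1−f)s²/n) = 0.11464403.
Ratio = √(1−f) = 0.84721817. Reduction = 100·(1 − 0.84721817) = 15.2782%.

15.2782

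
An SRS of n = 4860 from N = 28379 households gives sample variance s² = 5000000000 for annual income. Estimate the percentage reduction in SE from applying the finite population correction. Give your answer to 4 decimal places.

f = n/N = 4860/28379 = 0.17125339.
SE_no-fpc = √(s²/n) = 1014.301; SE_fpc = √((1−f)s²/n) = 923.37423.
Ratio = √(1−f) = 0.91035521. Reduction = 100·(1 − 0.91035521) = 8.9645%.

8.9645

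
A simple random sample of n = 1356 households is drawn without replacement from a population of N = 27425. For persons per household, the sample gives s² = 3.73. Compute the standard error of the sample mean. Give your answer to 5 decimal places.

Under SRS without replacement, Var(ȳ) = (1 − f)·s²/n with f = n/N = 1356/27425 = 0.04944394.
Var(ȳ) = (1 − 0.04944394)·3.73/1356 = 0.95055606·0.0027507375 = 0.0026147302.
SE(ȳ) = √(0.0026147302) = 0.05113.

0.05113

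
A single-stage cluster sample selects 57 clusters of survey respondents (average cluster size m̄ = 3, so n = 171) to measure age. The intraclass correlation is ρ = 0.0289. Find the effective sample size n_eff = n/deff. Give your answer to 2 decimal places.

deff = 1 + (3 − 1)·0.0289 = 1 + 0.0578 = 1.0578.
n_eff = 171 / 1.0578 = 161.66.

161.66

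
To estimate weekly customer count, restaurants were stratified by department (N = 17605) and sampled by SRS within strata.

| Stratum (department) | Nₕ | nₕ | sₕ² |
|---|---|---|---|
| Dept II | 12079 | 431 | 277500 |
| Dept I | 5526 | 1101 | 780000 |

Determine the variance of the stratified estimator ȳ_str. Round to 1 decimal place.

348.2

Var(ȳ_str) = Σₕ Wₕ²(1 − fₕ)sₕ²/nₕ with Wₕ = Nₕ/N, N = 17605.
Dept II: Wₕ = 0.68611190; term = 0.68611190²·(1 − 0.03568176)·277500/431 = 292.27792.
Dept I: Wₕ = 0.31388810; term = 0.31388810²·(1 − 0.19923996)·780000/1101 = 55.893252.
Sum = 348.17117.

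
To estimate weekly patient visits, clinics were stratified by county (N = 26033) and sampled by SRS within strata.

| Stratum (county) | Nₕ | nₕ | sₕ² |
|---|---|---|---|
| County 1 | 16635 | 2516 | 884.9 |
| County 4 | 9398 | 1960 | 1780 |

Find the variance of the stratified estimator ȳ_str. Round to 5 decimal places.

Var(ȳ_str) = Σₕ Wₕ²(1 − fₕ)sₕ²/nₕ with Wₕ = Nₕ/N, N = 26033.
County 1: Wₕ = 0.63899666; term = 0.63899666²·(1 − 0.15124737)·884.9/2516 = 0.12188826.
County 4: Wₕ = 0.36100334; term = 0.36100334²·(1 − 0.20855501)·1780/1960 = 0.093671421.
Sum = 0.21555968.

0.21556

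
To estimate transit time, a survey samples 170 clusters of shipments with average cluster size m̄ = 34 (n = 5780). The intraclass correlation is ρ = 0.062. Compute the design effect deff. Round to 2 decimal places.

deff = 1 + (34 − 1)·0.062 = 1 + 2.046 = 3.046.

3.05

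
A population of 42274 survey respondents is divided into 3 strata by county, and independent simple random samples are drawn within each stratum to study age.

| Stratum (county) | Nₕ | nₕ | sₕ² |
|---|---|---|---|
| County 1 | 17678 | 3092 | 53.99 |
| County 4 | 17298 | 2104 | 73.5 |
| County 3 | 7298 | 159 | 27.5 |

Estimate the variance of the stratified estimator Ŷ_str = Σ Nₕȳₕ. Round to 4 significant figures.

Var(Ŷ_str) = Σₕ Nₕ²(1 − fₕ)sₕ²/nₕ.
County 1: 17678²·(1 − 3092/17678)·53.99/3092 = 4.5023907 × 10^6.
County 4: 17298²·(1 − 2104/17298)·73.5/2104 = 9.181415 × 10^6.
County 3: 7298²·(1 − 159/7298)·27.5/159 = 9.0110793 × 10^6.
Sum = 2.2694885 × 10^7.

2.269 × 10^7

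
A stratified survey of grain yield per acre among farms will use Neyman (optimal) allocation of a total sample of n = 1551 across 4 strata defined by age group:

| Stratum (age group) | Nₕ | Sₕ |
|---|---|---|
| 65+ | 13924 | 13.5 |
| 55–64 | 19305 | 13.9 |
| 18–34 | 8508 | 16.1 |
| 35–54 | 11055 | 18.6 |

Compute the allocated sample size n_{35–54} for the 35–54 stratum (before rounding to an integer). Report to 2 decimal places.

Neyman allocation: nₕ = n·NₕSₕ / Σⱼ NⱼSⱼ.
Σ NⱼSⱼ = 13924·13.5 + 19305·13.9 + 8508·16.1 + 11055·18.6 = 798915.3.
n_{35–54} = 1551·11055·18.6 / 798915.3 = 399.19.

399.19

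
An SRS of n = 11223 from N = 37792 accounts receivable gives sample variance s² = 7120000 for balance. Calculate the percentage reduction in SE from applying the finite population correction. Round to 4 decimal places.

f = n/N = 11223/37792 = 0.29696761.
SE_no-fpc = √(s²/n) = 25.187526; SE_fpc = √((1−f)s²/n) = 21.118992.
Ratio = √(1−f) = 0.83847027. Reduction = 100·(1 − 0.83847027) = 16.1530%.

16.1530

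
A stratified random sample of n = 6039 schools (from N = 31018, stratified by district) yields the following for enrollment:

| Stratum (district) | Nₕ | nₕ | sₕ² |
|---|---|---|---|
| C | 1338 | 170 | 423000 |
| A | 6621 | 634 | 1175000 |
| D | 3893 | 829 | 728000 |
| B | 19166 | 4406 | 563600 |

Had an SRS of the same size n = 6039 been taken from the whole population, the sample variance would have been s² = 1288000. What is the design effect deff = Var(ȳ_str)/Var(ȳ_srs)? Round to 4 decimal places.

Var(ȳ_str) = Σ Wₕ²(1−fₕ)sₕ²/nₕ with Wₕ = Nₕ/31018:
  C: (1338/31018)²·(1−170/1338)·423000/170 = 4.0416883
  A: (6621/31018)²·(1−634/6621)·1175000/634 = 76.357882
  D: (3893/31018)²·(1−829/3893)·728000/829 = 10.887356
  B: (19166/31018)²·(1−4406/19166)·563600/4406 = 37.611162
  → Var(ȳ_str) = 128.89809.
Var(ȳ_srs) = (1 − 6039/31018)·1288000/6039 = 171.75607.
deff = 128.89809 / 171.75607 = 0.7505.

0.7505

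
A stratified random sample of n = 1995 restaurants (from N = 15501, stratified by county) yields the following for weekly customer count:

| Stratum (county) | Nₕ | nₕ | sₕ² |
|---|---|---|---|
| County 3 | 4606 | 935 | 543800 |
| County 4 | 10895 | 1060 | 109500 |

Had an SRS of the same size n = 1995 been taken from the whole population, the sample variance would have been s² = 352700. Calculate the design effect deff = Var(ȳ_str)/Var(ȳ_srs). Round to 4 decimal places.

0.5648

Var(ȳ_str) = Σ Wₕ²(1−fₕ)sₕ²/nₕ with Wₕ = Nₕ/15501:
  County 3: (4606/15501)²·(1−935/4606)·543800/935 = 40.927619
  County 4: (10895/15501)²·(1−1060/10895)·109500/1060 = 46.067052
  → Var(ȳ_str) = 86.994671.
Var(ȳ_srs) = (1 − 1995/15501)·352700/1995 = 154.03861.
deff = 86.994671 / 154.03861 = 0.5648.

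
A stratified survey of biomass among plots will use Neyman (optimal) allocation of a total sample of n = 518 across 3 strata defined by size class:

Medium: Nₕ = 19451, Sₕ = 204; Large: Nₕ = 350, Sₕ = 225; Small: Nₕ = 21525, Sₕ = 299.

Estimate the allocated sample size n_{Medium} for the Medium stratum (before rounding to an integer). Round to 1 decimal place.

Neyman allocation: nₕ = n·NₕSₕ / Σⱼ NⱼSⱼ.
Σ NⱼSⱼ = 19451·204 + 350·225 + 21525·299 = 1.0482729 × 10^7.
n_{Medium} = 518·19451·204 / (1.0482729 × 10^7) = 196.1.

196.1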